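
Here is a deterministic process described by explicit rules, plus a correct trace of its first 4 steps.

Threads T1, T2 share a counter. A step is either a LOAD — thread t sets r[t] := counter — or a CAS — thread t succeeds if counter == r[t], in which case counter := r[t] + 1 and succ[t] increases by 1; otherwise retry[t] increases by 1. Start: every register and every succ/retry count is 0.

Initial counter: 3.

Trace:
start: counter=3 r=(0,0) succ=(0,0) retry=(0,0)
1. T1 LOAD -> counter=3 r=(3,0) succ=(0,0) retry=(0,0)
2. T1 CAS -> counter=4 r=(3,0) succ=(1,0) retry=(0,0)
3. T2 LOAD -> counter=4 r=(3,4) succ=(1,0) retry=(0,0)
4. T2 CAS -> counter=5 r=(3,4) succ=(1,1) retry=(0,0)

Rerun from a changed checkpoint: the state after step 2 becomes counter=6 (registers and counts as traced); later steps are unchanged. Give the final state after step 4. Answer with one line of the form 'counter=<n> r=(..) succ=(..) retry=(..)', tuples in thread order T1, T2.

counter=7 r=(3,6) succ=(1,1) retry=(0,0)

state after step 2 := counter=6 r=(3,0) succ=(1,0) retry=(0,0)
3. T2 LOAD -> counter=6 r=(3,6) succ=(1,0) retry=(0,0)
4. T2 CAS -> counter=7 r=(3,6) succ=(1,1) retry=(0,0)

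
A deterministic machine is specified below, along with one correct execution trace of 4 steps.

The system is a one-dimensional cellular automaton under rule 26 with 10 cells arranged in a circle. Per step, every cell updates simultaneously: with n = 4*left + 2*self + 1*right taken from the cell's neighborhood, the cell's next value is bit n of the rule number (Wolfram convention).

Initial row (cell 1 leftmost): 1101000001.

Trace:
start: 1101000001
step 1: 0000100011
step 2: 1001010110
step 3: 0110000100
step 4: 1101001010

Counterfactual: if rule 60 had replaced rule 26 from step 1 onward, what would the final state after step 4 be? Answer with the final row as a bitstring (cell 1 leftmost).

1100110101

(re-executing steps 1..4 under rule 60; state before step 1: 1101000001)
step 1: 0011100001
step 2: 1010010001
step 3: 0111011001
step 4: 1100110101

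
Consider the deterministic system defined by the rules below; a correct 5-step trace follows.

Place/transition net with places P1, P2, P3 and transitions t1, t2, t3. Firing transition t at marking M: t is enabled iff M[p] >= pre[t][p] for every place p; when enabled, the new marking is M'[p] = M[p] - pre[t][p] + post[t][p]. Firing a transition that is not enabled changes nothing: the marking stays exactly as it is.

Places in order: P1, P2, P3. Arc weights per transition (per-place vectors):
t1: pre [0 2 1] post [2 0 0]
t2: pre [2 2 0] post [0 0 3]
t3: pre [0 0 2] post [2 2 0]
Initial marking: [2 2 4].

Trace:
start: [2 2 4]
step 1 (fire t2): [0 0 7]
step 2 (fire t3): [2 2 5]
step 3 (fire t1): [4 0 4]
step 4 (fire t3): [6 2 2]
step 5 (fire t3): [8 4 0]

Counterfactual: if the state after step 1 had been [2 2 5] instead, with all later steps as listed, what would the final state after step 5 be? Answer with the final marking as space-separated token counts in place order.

8 4 0

state after step 1 := [2 2 5]
step 2 (fire t3): [4 4 3]
step 3 (fire t1): [6 2 2]
step 4 (fire t3): [8 4 0]
step 5 (fire t3): [8 4 0]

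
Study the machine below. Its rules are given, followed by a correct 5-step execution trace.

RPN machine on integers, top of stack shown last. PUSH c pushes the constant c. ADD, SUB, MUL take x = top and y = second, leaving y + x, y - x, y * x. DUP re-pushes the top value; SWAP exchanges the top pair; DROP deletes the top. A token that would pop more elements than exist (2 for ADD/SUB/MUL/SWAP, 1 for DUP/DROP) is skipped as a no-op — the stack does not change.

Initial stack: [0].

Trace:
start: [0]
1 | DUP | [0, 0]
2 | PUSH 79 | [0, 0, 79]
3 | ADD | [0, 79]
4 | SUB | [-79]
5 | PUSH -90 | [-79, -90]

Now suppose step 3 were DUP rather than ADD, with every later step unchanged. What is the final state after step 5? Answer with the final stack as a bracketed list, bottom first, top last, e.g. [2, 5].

[0, 0, 0, -90]

(re-executing from step 3 with the substitution; state before step 3: [0, 0, 79])
3 | DUP | [0, 0, 79, 79]
4 | SUB | [0, 0, 0]
5 | PUSH -90 | [0, 0, 0, -90]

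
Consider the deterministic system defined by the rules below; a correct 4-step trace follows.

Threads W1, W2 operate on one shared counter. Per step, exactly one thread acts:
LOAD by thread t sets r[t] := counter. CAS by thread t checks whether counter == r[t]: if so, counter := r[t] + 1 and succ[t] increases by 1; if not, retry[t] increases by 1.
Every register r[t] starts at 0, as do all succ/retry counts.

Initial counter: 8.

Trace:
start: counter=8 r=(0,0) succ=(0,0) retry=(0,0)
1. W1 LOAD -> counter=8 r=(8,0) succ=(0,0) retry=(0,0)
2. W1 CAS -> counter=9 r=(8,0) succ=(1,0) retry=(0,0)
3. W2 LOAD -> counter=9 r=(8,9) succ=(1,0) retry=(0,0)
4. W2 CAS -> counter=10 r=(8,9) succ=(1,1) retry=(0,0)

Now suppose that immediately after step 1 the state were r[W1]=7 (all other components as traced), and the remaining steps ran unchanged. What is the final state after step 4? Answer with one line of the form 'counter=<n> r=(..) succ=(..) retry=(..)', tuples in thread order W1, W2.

counter=9 r=(7,8) succ=(0,1) retry=(1,0)

state after step 1 := counter=8 r=(7,0) succ=(0,0) retry=(0,0)
2. W1 CAS -> counter=8 r=(7,0) succ=(0,0) retry=(1,0)
3. W2 LOAD -> counter=8 r=(7,8) succ=(0,0) retry=(1,0)
4. W2 CAS -> counter=9 r=(7,8) succ=(0,1) retry=(1,0)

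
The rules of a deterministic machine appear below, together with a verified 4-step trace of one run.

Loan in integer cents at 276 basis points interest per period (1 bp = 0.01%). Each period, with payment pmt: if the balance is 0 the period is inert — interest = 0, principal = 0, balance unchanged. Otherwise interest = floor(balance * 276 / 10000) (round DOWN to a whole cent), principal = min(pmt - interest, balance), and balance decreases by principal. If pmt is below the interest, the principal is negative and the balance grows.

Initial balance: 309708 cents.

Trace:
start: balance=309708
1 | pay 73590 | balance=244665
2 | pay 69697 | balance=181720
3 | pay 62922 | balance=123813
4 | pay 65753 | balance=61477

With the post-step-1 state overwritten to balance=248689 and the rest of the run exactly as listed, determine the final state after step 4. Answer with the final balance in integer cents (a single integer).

65843

state after step 1 := balance=248689
2 | pay 69697 | balance=185855
3 | pay 62922 | balance=128062
4 | pay 65753 | balance=65843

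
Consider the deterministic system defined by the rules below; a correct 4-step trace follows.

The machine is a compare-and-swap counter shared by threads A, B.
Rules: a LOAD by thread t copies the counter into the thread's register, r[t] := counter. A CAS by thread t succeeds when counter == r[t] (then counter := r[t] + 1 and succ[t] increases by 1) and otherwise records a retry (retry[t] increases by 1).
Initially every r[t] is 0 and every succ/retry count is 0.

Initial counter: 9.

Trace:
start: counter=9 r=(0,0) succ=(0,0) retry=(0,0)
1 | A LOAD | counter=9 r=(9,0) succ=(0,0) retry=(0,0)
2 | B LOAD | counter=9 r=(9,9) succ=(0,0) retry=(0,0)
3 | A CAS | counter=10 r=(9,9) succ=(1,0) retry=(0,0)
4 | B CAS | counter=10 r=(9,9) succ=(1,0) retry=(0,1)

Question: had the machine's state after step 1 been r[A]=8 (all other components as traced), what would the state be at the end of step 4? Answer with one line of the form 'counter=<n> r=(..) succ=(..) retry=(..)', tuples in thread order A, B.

state after step 1 := counter=9 r=(8,0) succ=(0,0) retry=(0,0)
2 | B LOAD | counter=9 r=(8,9) succ=(0,0) retry=(0,0)
3 | A CAS | counter=9 r=(8,9) succ=(0,0) retry=(1,0)
4 | B CAS | counter=10 r=(8,9) succ=(0,1) retry=(1,0)

counter=10 r=(8,9) succ=(0,1) retry=(1,0)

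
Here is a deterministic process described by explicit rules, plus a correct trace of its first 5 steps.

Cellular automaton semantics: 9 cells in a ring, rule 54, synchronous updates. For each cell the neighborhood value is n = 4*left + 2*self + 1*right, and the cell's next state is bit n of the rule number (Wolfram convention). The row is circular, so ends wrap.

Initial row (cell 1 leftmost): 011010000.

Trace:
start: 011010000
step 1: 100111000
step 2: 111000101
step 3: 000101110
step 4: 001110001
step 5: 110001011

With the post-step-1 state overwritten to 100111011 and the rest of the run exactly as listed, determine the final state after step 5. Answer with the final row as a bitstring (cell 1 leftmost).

000001010

state after step 1 := 100111011
step 2: 011000100
step 3: 100101110
step 4: 111110001
step 5: 000001010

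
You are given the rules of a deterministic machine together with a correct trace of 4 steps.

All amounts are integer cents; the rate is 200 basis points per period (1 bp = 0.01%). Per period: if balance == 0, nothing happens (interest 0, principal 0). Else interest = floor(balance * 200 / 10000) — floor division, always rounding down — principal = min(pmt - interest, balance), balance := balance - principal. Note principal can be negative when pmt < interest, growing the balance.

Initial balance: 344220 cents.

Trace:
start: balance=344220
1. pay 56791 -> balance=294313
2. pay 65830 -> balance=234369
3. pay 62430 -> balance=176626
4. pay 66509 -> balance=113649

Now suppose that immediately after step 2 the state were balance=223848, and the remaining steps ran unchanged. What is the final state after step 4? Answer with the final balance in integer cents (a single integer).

102702

state after step 2 := balance=223848
3. pay 62430 -> balance=165894
4. pay 66509 -> balance=102702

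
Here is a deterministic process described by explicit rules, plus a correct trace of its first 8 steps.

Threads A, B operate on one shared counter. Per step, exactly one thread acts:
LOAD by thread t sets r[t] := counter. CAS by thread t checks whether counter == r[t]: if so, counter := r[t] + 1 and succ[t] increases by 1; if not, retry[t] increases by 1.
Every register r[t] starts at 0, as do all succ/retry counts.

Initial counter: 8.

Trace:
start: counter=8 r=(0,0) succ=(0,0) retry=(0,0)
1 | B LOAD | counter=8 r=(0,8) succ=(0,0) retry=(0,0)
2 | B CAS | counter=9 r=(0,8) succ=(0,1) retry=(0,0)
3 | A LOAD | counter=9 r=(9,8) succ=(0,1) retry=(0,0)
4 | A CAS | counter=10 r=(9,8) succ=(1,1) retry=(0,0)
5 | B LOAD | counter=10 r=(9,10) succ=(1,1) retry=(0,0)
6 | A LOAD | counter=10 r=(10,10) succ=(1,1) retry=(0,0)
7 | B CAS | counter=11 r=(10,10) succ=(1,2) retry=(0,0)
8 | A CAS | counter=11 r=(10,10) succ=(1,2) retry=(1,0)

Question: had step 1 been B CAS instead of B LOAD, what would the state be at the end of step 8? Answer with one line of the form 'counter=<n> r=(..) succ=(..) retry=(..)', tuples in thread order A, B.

counter=10 r=(9,9) succ=(1,1) retry=(1,2)

(re-executing from step 1 with the substitution; state before step 1: counter=8 r=(0,0) succ=(0,0) retry=(0,0))
1 | B CAS | counter=8 r=(0,0) succ=(0,0) retry=(0,1)
2 | B CAS | counter=8 r=(0,0) succ=(0,0) retry=(0,2)
3 | A LOAD | counter=8 r=(8,0) succ=(0,0) retry=(0,2)
4 | A CAS | counter=9 r=(8,0) succ=(1,0) retry=(0,2)
5 | B LOAD | counter=9 r=(8,9) succ=(1,0) retry=(0,2)
6 | A LOAD | counter=9 r=(9,9) succ=(1,0) retry=(0,2)
7 | B CAS | counter=10 r=(9,9) succ=(1,1) retry=(0,2)
8 | A CAS | counter=10 r=(9,9) succ=(1,1) retry=(1,2)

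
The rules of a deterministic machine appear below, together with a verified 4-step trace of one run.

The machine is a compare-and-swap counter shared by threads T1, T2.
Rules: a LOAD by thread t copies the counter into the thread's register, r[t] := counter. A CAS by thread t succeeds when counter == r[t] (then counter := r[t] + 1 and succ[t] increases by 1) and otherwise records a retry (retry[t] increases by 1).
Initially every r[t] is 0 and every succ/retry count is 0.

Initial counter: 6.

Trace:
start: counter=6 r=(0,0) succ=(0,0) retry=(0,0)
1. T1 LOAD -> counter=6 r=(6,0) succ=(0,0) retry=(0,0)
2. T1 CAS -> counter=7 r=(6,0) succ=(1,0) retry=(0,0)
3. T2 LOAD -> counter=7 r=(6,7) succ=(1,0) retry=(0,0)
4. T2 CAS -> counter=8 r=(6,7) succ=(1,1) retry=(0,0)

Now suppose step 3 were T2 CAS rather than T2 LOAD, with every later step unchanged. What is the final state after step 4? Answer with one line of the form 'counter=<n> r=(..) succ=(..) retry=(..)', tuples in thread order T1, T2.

(re-executing from step 3 with the substitution; state before step 3: counter=7 r=(6,0) succ=(1,0) retry=(0,0))
3. T2 CAS -> counter=7 r=(6,0) succ=(1,0) retry=(0,1)
4. T2 CAS -> counter=7 r=(6,0) succ=(1,0) retry=(0,2)

counter=7 r=(6,0) succ=(1,0) retry=(0,2)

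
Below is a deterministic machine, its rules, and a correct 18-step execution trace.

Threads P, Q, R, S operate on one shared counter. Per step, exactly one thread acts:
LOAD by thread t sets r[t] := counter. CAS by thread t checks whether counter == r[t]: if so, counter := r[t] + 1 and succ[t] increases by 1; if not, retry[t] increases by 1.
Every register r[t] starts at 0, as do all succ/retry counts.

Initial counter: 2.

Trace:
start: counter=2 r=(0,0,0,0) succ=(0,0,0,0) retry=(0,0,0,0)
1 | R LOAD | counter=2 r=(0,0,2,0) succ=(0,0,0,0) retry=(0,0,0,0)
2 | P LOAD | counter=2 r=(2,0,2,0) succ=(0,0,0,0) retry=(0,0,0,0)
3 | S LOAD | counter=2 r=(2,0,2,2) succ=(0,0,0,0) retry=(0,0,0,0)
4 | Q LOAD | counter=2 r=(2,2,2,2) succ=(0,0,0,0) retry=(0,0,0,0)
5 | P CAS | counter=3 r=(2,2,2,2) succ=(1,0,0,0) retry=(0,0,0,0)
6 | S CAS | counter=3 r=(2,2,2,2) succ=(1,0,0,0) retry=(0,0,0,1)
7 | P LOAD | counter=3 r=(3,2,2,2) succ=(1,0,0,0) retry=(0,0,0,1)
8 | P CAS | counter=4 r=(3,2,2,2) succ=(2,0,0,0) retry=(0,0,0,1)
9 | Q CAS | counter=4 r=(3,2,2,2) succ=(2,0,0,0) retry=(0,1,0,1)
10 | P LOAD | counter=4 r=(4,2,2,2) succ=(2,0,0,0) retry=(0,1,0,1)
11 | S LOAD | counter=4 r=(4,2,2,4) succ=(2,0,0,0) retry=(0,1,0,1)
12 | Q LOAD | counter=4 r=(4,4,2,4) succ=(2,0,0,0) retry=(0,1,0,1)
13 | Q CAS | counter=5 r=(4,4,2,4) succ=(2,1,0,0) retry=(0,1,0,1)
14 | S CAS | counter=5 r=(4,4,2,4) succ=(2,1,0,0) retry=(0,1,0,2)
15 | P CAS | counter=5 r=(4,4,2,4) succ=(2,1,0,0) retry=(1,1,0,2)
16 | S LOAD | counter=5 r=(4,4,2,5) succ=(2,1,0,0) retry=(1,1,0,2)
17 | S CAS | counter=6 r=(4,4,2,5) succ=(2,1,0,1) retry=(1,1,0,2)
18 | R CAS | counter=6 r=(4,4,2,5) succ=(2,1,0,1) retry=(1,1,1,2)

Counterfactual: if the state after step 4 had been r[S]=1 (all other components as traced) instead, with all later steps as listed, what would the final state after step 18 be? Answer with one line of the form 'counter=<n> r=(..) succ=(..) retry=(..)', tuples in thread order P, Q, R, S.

state after step 4 := counter=2 r=(2,2,2,1) succ=(0,0,0,0) retry=(0,0,0,0)
5 | P CAS | counter=3 r=(2,2,2,1) succ=(1,0,0,0) retry=(0,0,0,0)
6 | S CAS | counter=3 r=(2,2,2,1) succ=(1,0,0,0) retry=(0,0,0,1)
7 | P LOAD | counter=3 r=(3,2,2,1) succ=(1,0,0,0) retry=(0,0,0,1)
8 | P CAS | counter=4 r=(3,2,2,1) succ=(2,0,0,0) retry=(0,0,0,1)
9 | Q CAS | counter=4 r=(3,2,2,1) succ=(2,0,0,0) retry=(0,1,0,1)
10 | P LOAD | counter=4 r=(4,2,2,1) succ=(2,0,0,0) retry=(0,1,0,1)
11 | S LOAD | counter=4 r=(4,2,2,4) succ=(2,0,0,0) retry=(0,1,0,1)
12 | Q LOAD | counter=4 r=(4,4,2,4) succ=(2,0,0,0) retry=(0,1,0,1)
13 | Q CAS | counter=5 r=(4,4,2,4) succ=(2,1,0,0) retry=(0,1,0,1)
14 | S CAS | counter=5 r=(4,4,2,4) succ=(2,1,0,0) retry=(0,1,0,2)
15 | P CAS | counter=5 r=(4,4,2,4) succ=(2,1,0,0) retry=(1,1,0,2)
16 | S LOAD | counter=5 r=(4,4,2,5) succ=(2,1,0,0) retry=(1,1,0,2)
17 | S CAS | counter=6 r=(4,4,2,5) succ=(2,1,0,1) retry=(1,1,0,2)
18 | R CAS | counter=6 r=(4,4,2,5) succ=(2,1,0,1) retry=(1,1,1,2)

counter=6 r=(4,4,2,5) succ=(2,1,0,1) retry=(1,1,1,2)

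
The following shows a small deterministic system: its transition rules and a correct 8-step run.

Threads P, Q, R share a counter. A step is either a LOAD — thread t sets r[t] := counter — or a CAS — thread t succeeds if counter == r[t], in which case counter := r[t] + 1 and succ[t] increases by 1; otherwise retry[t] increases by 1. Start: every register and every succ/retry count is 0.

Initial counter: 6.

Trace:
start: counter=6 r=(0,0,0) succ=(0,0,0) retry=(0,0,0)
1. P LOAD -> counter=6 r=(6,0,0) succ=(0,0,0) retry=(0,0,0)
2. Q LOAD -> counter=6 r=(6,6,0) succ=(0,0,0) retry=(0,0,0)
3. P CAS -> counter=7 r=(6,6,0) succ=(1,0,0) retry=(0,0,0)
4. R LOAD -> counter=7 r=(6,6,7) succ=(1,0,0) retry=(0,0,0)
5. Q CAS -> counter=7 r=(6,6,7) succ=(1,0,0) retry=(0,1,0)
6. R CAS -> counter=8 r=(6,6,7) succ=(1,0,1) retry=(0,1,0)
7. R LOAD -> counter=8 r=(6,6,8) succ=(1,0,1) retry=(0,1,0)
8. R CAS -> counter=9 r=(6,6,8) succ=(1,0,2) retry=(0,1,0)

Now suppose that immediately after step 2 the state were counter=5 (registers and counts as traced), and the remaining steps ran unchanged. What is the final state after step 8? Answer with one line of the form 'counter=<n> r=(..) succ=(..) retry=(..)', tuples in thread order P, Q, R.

counter=7 r=(6,6,6) succ=(0,0,2) retry=(1,1,0)

state after step 2 := counter=5 r=(6,6,0) succ=(0,0,0) retry=(0,0,0)
3. P CAS -> counter=5 r=(6,6,0) succ=(0,0,0) retry=(1,0,0)
4. R LOAD -> counter=5 r=(6,6,5) succ=(0,0,0) retry=(1,0,0)
5. Q CAS -> counter=5 r=(6,6,5) succ=(0,0,0) retry=(1,1,0)
6. R CAS -> counter=6 r=(6,6,5) succ=(0,0,1) retry=(1,1,0)
7. R LOAD -> counter=6 r=(6,6,6) succ=(0,0,1) retry=(1,1,0)
8. R CAS -> counter=7 r=(6,6,6) succ=(0,0,2) retry=(1,1,0)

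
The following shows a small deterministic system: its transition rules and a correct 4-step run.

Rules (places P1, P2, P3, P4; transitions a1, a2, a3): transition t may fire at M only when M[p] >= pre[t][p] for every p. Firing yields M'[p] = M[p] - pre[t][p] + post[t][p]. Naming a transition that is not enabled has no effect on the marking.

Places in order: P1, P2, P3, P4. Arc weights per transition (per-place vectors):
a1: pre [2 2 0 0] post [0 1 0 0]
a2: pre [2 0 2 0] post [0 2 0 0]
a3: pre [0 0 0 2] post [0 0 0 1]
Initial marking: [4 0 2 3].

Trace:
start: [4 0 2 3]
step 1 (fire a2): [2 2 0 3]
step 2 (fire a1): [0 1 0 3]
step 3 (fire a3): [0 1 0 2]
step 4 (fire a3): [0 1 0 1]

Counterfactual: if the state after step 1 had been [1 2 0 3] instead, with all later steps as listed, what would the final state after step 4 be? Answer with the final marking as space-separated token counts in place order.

state after step 1 := [1 2 0 3]
step 2 (fire a1): [1 2 0 3]
step 3 (fire a3): [1 2 0 2]
step 4 (fire a3): [1 2 0 1]

1 2 0 1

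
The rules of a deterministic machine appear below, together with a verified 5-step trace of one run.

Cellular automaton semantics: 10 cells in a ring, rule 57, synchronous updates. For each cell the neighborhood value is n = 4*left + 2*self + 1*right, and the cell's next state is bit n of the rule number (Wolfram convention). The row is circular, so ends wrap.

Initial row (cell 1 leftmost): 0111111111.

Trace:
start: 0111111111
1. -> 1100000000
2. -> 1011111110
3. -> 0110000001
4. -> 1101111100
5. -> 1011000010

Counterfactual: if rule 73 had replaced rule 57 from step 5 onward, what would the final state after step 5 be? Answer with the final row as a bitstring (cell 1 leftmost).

(re-executing step 5 under rule 73; state before step 5: 1101111100)
5. -> 1101000100

1101000100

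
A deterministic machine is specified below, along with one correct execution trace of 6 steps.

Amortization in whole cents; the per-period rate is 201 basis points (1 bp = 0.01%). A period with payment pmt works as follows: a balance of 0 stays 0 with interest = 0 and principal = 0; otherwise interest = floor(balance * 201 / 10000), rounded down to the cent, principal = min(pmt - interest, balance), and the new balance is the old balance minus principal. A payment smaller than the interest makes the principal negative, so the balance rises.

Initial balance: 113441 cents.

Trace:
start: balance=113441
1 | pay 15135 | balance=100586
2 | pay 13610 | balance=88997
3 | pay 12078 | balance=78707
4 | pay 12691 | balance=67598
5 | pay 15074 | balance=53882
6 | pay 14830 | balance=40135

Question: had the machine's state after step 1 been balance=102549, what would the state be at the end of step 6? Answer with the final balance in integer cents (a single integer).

42304

state after step 1 := balance=102549
2 | pay 13610 | balance=91000
3 | pay 12078 | balance=80751
4 | pay 12691 | balance=69683
5 | pay 15074 | balance=56009
6 | pay 14830 | balance=42304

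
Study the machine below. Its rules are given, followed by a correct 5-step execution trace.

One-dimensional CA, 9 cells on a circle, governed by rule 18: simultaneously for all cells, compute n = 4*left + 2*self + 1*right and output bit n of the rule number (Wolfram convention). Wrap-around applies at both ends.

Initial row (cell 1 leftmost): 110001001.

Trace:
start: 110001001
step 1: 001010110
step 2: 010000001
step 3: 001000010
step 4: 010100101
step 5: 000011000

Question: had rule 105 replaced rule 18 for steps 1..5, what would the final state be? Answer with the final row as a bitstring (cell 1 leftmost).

(re-executing steps 1..5 under rule 105; state before step 1: 110001001)
step 1: 010100001
step 2: 101001100
step 3: 010001100
step 4: 000101101
step 5: 010011110

010011110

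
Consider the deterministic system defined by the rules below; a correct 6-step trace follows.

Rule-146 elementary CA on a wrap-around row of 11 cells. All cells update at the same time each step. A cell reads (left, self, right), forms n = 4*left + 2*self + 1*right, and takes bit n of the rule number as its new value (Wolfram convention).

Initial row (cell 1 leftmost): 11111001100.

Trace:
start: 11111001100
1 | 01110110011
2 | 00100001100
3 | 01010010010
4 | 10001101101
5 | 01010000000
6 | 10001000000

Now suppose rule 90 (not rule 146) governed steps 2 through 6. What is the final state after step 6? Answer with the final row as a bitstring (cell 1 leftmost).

10001011110

(re-executing steps 2..6 under rule 90; state before step 2: 01110110011)
2 | 01010111111
3 | 00000100001
4 | 10001010010
5 | 01010001100
6 | 10001011110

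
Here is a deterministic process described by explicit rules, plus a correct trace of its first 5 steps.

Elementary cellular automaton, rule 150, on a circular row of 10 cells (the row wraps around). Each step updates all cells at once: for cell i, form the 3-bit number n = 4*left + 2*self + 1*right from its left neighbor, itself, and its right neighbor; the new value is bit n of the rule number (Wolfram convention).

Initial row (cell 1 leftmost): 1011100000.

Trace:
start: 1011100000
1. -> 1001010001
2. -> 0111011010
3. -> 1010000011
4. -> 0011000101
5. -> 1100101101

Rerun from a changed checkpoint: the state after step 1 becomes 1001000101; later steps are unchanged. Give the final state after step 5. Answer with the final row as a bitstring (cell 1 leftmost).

1101111000

state after step 1 := 1001000101
2. -> 0111101100
3. -> 1011000010
4. -> 1000100110
5. -> 1101111000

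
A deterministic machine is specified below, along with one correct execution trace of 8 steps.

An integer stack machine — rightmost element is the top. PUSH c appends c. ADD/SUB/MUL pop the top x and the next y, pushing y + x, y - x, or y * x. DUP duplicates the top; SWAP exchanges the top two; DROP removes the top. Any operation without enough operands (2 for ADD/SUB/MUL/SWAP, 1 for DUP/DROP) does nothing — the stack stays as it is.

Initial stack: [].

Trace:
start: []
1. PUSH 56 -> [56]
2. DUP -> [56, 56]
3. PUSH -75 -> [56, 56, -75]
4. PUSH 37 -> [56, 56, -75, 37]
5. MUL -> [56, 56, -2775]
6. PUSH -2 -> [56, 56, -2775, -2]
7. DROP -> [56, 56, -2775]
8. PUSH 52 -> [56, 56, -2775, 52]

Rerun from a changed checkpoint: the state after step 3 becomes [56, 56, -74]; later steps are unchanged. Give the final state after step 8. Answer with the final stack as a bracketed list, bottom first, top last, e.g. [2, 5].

state after step 3 := [56, 56, -74]
4. PUSH 37 -> [56, 56, -74, 37]
5. MUL -> [56, 56, -2738]
6. PUSH -2 -> [56, 56, -2738, -2]
7. DROP -> [56, 56, -2738]
8. PUSH 52 -> [56, 56, -2738, 52]

[56, 56, -2738, 52]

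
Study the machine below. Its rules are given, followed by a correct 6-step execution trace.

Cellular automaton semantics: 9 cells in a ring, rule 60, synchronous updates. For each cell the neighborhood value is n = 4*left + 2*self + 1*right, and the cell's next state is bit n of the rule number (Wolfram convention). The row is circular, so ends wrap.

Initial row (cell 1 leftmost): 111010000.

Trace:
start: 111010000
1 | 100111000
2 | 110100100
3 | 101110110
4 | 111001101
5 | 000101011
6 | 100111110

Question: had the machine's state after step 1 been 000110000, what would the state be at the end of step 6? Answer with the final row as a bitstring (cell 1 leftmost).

100101010

state after step 1 := 000110000
2 | 000101000
3 | 000111100
4 | 000100010
5 | 000110011
6 | 100101010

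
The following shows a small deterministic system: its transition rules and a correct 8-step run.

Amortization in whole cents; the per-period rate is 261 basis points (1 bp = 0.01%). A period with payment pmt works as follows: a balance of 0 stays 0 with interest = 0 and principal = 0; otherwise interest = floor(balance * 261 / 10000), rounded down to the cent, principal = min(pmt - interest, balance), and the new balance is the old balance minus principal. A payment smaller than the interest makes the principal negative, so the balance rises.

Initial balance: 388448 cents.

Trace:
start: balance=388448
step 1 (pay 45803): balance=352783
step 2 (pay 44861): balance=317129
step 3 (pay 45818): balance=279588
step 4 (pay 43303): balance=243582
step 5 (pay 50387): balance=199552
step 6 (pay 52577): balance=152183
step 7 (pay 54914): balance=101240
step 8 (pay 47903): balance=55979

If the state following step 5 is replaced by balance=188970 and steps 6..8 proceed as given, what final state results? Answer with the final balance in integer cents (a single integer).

state after step 5 := balance=188970
step 6 (pay 52577): balance=141325
step 7 (pay 54914): balance=90099
step 8 (pay 47903): balance=44547

44547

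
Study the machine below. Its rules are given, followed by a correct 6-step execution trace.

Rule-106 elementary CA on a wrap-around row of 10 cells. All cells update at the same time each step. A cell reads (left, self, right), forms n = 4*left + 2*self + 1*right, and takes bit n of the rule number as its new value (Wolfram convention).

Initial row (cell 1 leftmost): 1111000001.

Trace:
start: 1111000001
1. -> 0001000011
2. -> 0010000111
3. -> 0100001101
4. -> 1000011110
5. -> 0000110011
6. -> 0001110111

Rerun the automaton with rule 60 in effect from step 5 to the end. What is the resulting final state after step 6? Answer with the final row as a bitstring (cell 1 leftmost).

0010011001

(re-executing steps 5..6 under rule 60; state before step 5: 1000011110)
5. -> 1100010001
6. -> 0010011001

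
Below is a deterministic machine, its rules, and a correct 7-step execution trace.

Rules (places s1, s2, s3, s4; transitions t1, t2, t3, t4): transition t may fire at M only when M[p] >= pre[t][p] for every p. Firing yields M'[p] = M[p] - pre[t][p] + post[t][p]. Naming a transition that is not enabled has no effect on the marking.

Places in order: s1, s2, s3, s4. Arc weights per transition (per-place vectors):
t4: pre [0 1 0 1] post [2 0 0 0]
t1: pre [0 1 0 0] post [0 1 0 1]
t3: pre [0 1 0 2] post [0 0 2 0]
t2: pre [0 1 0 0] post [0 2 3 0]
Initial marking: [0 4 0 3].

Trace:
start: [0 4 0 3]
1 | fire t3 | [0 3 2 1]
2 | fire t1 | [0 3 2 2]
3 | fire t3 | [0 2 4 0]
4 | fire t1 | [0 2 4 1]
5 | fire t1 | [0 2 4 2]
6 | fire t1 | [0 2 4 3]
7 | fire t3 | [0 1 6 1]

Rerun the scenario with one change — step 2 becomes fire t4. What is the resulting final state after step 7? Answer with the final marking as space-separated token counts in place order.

2 1 4 1

(re-executing from step 2 with the substitution; state before step 2: [0 3 2 1])
2 | fire t4 | [2 2 2 0]
3 | fire t3 | [2 2 2 0]
4 | fire t1 | [2 2 2 1]
5 | fire t1 | [2 2 2 2]
6 | fire t1 | [2 2 2 3]
7 | fire t3 | [2 1 4 1]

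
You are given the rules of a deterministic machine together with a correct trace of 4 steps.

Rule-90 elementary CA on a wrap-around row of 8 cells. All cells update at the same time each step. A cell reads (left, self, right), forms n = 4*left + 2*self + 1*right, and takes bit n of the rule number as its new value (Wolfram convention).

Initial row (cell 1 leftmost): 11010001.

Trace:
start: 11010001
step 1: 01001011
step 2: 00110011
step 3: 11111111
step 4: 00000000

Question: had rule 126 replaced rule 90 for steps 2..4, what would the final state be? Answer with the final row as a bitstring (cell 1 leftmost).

(re-executing steps 2..4 under rule 126; state before step 2: 01001011)
step 2: 11111111
step 3: 00000000
step 4: 00000000

00000000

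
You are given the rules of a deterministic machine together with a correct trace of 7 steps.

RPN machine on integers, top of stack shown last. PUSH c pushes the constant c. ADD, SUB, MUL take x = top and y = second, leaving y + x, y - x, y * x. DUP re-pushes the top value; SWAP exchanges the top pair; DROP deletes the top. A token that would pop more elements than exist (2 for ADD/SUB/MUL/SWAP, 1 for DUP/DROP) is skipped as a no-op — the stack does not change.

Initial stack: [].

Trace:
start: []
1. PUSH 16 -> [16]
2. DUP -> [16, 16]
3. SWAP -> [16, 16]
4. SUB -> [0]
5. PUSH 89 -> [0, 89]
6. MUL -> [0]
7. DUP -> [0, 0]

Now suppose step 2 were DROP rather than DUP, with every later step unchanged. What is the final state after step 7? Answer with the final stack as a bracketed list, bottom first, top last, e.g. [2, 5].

[89, 89]

(re-executing from step 2 with the substitution; state before step 2: [16])
2. DROP -> []
3. SWAP -> []
4. SUB -> []
5. PUSH 89 -> [89]
6. MUL -> [89]
7. DUP -> [89, 89]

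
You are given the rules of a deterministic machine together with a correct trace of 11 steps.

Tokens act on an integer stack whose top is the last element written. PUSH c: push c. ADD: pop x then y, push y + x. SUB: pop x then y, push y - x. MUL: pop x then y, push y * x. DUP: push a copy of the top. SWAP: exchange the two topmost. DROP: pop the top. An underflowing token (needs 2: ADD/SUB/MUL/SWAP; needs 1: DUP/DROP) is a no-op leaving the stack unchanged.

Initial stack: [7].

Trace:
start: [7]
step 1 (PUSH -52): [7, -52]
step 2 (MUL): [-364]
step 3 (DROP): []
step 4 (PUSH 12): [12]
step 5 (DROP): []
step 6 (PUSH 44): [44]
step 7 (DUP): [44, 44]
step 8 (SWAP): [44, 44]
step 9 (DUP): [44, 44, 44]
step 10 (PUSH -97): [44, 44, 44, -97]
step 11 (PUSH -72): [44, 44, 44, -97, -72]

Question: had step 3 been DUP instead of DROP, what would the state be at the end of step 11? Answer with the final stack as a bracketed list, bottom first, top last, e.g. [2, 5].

[-364, -364, 44, 44, 44, -97, -72]

(re-executing from step 3 with the substitution; state before step 3: [-364])
step 3 (DUP): [-364, -364]
step 4 (PUSH 12): [-364, -364, 12]
step 5 (DROP): [-364, -364]
step 6 (PUSH 44): [-364, -364, 44]
step 7 (DUP): [-364, -364, 44, 44]
step 8 (SWAP): [-364, -364, 44, 44]
step 9 (DUP): [-364, -364, 44, 44, 44]
step 10 (PUSH -97): [-364, -364, 44, 44, 44, -97]
step 11 (PUSH -72): [-364, -364, 44, 44, 44, -97, -72]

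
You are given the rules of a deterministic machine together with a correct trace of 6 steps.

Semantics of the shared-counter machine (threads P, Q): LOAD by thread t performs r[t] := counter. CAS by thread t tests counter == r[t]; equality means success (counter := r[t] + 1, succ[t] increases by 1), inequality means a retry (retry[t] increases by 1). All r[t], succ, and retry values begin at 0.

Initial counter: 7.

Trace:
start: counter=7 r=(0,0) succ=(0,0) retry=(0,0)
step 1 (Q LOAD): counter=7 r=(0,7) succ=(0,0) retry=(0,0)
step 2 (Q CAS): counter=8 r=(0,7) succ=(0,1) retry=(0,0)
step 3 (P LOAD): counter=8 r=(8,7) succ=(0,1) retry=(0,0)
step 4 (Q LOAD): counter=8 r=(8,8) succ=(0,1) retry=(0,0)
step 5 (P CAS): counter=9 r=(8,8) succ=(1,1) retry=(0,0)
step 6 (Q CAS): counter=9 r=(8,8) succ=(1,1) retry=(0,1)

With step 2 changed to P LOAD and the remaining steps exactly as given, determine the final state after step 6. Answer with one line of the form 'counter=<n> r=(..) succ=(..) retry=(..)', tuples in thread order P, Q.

counter=8 r=(7,7) succ=(1,0) retry=(0,1)

(re-executing from step 2 with the substitution; state before step 2: counter=7 r=(0,7) succ=(0,0) retry=(0,0))
step 2 (P LOAD): counter=7 r=(7,7) succ=(0,0) retry=(0,0)
step 3 (P LOAD): counter=7 r=(7,7) succ=(0,0) retry=(0,0)
step 4 (Q LOAD): counter=7 r=(7,7) succ=(0,0) retry=(0,0)
step 5 (P CAS): counter=8 r=(7,7) succ=(1,0) retry=(0,0)
step 6 (Q CAS): counter=8 r=(7,7) succ=(1,0) retry=(0,1)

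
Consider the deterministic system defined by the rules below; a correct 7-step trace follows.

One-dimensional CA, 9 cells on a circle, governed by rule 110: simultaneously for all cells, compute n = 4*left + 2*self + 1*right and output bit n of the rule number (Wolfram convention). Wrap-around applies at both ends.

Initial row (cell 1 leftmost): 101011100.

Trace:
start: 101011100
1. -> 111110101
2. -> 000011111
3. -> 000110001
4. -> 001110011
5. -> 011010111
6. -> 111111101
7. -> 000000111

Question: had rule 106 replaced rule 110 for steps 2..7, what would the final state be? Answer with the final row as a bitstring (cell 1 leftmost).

111001001

(re-executing steps 2..7 under rule 106; state before step 2: 111110101)
2. -> 000011011
3. -> 000111111
4. -> 001100001
5. -> 011100010
6. -> 110100100
7. -> 111001001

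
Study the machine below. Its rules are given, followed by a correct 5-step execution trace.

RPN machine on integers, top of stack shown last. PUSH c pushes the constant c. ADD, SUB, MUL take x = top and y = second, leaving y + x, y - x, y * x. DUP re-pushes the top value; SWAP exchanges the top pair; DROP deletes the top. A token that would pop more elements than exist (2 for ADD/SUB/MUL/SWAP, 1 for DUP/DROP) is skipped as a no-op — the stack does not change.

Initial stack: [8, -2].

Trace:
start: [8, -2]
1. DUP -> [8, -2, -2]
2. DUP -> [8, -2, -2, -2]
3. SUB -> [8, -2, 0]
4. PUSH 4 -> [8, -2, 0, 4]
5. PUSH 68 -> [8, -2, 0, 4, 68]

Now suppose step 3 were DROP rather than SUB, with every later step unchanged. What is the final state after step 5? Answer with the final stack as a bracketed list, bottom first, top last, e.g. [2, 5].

[8, -2, -2, 4, 68]

(re-executing from step 3 with the substitution; state before step 3: [8, -2, -2, -2])
3. DROP -> [8, -2, -2]
4. PUSH 4 -> [8, -2, -2, 4]
5. PUSH 68 -> [8, -2, -2, 4, 68]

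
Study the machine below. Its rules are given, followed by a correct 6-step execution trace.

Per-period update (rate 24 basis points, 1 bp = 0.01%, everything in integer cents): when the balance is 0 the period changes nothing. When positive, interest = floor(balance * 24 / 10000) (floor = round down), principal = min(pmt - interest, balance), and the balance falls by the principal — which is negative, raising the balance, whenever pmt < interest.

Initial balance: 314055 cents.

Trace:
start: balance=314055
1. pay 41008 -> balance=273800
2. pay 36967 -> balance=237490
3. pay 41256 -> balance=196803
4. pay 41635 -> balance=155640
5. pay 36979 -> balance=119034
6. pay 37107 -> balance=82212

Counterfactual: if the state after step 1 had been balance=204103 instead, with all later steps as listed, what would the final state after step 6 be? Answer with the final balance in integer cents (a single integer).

11675

state after step 1 := balance=204103
2. pay 36967 -> balance=167625
3. pay 41256 -> balance=126771
4. pay 41635 -> balance=85440
5. pay 36979 -> balance=48666
6. pay 37107 -> balance=11675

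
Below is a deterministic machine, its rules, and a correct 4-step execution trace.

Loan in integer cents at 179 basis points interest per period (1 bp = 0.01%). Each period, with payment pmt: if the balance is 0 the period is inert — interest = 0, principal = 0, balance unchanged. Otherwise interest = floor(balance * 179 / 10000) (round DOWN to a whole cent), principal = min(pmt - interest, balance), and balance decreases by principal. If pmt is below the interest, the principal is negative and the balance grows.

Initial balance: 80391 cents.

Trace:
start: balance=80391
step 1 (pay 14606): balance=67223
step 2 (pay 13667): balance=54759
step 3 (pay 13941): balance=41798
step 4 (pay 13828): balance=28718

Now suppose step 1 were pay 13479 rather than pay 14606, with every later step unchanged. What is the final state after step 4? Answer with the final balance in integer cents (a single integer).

(re-executing from step 1 with the substitution; state before step 1: balance=80391)
step 1 (pay 13479): balance=68350
step 2 (pay 13667): balance=55906
step 3 (pay 13941): balance=42965
step 4 (pay 13828): balance=29906

29906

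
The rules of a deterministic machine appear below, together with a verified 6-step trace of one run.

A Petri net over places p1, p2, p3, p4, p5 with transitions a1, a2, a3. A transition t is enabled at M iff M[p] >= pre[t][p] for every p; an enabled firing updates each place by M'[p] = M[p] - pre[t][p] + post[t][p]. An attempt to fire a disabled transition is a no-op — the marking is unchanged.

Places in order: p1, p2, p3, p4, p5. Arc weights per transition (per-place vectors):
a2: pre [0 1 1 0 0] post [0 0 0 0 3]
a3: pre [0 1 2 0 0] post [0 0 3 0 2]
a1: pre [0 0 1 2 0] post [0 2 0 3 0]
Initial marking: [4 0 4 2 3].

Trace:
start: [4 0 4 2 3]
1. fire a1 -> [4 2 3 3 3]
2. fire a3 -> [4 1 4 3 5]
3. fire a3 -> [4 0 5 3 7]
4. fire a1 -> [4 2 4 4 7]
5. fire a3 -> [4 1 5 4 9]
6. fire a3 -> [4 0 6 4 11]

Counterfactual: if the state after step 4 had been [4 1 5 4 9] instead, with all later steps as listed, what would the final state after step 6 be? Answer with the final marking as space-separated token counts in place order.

state after step 4 := [4 1 5 4 9]
5. fire a3 -> [4 0 6 4 11]
6. fire a3 -> [4 0 6 4 11]

4 0 6 4 11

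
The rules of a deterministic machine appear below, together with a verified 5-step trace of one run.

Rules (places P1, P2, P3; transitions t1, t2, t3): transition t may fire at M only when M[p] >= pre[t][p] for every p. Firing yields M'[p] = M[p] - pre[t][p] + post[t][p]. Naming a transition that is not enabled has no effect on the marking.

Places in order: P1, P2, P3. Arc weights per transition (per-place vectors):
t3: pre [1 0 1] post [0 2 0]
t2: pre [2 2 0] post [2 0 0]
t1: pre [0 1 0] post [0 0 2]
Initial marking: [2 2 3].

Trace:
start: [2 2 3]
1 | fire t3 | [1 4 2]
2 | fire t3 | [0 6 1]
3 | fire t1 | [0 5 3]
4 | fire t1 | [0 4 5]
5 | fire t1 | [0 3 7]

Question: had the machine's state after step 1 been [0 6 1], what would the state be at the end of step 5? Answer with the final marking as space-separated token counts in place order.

0 3 7

state after step 1 := [0 6 1]
2 | fire t3 | [0 6 1]
3 | fire t1 | [0 5 3]
4 | fire t1 | [0 4 5]
5 | fire t1 | [0 3 7]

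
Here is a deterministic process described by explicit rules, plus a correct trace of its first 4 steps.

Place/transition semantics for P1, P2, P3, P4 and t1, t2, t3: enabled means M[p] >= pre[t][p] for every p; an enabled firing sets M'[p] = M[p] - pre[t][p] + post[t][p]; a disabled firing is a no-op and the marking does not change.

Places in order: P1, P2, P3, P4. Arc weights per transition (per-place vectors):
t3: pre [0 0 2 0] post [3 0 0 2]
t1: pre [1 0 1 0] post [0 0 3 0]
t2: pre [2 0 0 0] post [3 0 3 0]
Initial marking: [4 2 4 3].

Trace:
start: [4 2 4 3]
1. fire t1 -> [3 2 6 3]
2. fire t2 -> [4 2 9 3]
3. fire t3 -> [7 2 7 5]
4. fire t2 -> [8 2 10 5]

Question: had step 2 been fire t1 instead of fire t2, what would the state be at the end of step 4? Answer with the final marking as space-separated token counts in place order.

(re-executing from step 2 with the substitution; state before step 2: [3 2 6 3])
2. fire t1 -> [2 2 8 3]
3. fire t3 -> [5 2 6 5]
4. fire t2 -> [6 2 9 5]

6 2 9 5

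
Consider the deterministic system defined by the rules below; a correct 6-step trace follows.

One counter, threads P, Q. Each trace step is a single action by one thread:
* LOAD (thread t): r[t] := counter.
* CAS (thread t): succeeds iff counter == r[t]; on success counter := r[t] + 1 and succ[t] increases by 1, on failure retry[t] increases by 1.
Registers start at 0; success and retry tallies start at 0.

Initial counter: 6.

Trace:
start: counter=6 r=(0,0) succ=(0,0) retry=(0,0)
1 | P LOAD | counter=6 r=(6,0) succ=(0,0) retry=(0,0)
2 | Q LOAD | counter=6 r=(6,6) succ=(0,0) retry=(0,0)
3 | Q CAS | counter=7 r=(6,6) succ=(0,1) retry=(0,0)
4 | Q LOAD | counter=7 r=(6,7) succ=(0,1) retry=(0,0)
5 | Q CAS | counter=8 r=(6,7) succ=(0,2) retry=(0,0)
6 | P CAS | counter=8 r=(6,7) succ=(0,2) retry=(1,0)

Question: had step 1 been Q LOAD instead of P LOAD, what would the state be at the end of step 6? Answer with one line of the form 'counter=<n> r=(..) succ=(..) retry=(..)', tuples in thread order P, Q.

(re-executing from step 1 with the substitution; state before step 1: counter=6 r=(0,0) succ=(0,0) retry=(0,0))
1 | Q LOAD | counter=6 r=(0,6) succ=(0,0) retry=(0,0)
2 | Q LOAD | counter=6 r=(0,6) succ=(0,0) retry=(0,0)
3 | Q CAS | counter=7 r=(0,6) succ=(0,1) retry=(0,0)
4 | Q LOAD | counter=7 r=(0,7) succ=(0,1) retry=(0,0)
5 | Q CAS | counter=8 r=(0,7) succ=(0,2) retry=(0,0)
6 | P CAS | counter=8 r=(0,7) succ=(0,2) retry=(1,0)

counter=8 r=(0,7) succ=(0,2) retry=(1,0)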